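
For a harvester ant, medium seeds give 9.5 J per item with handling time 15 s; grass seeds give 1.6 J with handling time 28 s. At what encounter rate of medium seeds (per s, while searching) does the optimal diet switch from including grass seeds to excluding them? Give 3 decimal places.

The zero-one rule: include grass seeds iff E₂/h₂ > λE₁/(1+λh₁). Equality gives the switch point.
λE₁h₂ = E₂ + λE₂h₁ ⇒ λ = E₂/(E₁h₂ − E₂h₁) = 1.6/(266 − 24) = 0.006612 per s.

0.007 per s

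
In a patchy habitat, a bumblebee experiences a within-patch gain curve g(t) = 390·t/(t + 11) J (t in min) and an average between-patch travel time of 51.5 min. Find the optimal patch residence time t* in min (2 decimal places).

23.80 min

By the marginal value theorem, leave when the instantaneous gain rate g'(t) equals the habitat-wide average g(t)/(T + t).
g'(t) = 390·11/(t + 11)². Setting 390·11/(t+11)² = 390t/[(t+11)(51.5+t)] gives 11(51.5+t) = t(t+11), so t² = 11×51.5 = 566.5.
t* = √566.5 = 23.8 min.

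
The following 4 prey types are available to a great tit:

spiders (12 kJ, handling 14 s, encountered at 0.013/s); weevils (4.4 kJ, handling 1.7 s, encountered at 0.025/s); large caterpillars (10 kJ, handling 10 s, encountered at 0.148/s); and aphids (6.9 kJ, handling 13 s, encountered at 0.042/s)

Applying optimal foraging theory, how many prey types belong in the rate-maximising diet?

Profitabilities (E/h, kJ/s): weevils 2.59, large caterpillars 1, spiders 0.857, aphids 0.531. Add prey in this order while the next type's profitability exceeds the intake rate on those already taken.
Rate on top 1: 0.1055. large caterpillars: 1 > 0.1055 → include.
Rate on top 2: 0.6303. spiders: 0.857 > 0.6303 → include.
Rate on top 3: 0.6456. aphids: 0.531 < 0.6456 → exclude; stop.
Optimal diet: weevils, large caterpillars, spiders — 3 of 4 types.

3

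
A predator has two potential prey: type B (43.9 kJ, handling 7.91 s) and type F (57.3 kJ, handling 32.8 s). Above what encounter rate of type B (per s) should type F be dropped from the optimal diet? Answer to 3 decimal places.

At the threshold, the rate on type B alone equals the profitability of type F: λ·43.9/(1 + λ·7.91) = 57.3/32.8 = 1.747.
Rearranging, λ(43.9 − 1.747×7.91) = 1.747, so λ = 1.747/30.08 = 0.05807 per s.

0.058 per s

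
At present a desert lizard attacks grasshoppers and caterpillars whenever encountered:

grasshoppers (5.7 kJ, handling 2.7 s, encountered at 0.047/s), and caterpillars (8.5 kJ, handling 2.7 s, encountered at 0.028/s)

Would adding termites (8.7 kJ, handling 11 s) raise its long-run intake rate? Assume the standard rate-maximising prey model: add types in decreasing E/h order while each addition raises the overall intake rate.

Current rate: (0.047×5.7 + 0.028×8.5)/(1 + 0.047×2.7 + 0.028×2.7) = 0.4207 kJ/s.
termites: E/h = 8.7/11 = 0.7909 kJ/s.
Since 0.7909 > R, including termites increases the long-run rate.

Yes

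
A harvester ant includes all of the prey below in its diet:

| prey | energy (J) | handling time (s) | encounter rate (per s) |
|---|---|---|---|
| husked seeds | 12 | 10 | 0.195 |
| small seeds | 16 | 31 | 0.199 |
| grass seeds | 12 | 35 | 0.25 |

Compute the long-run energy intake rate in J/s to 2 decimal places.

0.48 J/s

R = (0.195×12 + 0.199×16 + 0.25×12) / (1 + 0.195×10 + 0.199×31 + 0.25×35) = 8.524/17.87 = 0.477 J/s.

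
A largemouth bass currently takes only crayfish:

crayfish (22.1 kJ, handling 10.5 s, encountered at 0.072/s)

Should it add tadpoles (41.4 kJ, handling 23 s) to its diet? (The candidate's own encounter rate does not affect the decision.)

Yes

Intake rate on the current diet: R = (0.072×22.1) / (1 + 0.072×10.5) = 1.591/1.756 = 0.9062 kJ/s.
tadpoles: E/h = 41.4/23 = 1.8 kJ/s.
1.8 > 0.9062, so adding tadpoles raises the average — include it.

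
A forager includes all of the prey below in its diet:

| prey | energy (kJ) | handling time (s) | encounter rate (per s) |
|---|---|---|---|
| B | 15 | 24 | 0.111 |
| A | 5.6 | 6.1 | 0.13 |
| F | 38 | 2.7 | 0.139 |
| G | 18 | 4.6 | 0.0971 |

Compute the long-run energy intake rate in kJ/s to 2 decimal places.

R = Σλ_iE_i / (1 + Σλ_ih_i)
Numerator: 0.111×15 + 0.13×5.6 + 0.139×38 + 0.0971×18 = 9.423
Denominator: 1 + 0.111×24 + 0.13×6.1 + 0.139×2.7 + 0.0971×4.6 = 5.279
R = 9.423/5.279 = 1.785 kJ/s

1.78 kJ/s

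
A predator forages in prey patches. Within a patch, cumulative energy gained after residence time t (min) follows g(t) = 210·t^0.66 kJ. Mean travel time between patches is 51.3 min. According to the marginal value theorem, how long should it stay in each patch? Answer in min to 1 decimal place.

99.6 min

Optimal t* satisfies g'(t*) = g(t*)/(T + t*).
g'(t) = 0.66·210·t^-0.34. Setting 0.66·210·t^-0.34 = 210·t^0.66/(51.3+t) gives 0.66(51.3+t) = t, so 0.34·t = 0.66×51.3.
t* = 0.66×51.3/0.34 = 99.58 min.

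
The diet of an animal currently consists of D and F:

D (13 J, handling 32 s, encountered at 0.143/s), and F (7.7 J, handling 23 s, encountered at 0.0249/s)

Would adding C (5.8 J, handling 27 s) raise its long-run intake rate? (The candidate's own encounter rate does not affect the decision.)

No

On D and F alone, R = ΣλE/(1+Σλh) = 2.051/6.149 = 0.3335 J/s.
Profitability of C: 5.8/27 = 0.2148 J/s.
Since 0.2148 < R, time spent handling C is better spent searching.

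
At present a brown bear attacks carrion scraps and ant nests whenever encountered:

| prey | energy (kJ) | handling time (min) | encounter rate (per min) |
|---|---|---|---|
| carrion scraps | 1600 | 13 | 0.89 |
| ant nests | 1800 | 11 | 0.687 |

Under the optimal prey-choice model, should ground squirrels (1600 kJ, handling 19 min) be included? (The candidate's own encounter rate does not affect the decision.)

No

On carrion scraps and ant nests alone, R = ΣλE/(1+Σλh) = 2661/20.13 = 132.2 kJ/min.
ground squirrels: E/h = 1600/19 = 84.21 kJ/min.
Since 84.21 < R, time spent handling ground squirrels is better spent searching.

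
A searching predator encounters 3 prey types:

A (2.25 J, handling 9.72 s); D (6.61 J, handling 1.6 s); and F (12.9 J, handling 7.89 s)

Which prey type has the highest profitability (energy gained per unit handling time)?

D

Profitability E/h (J/s): A = 2.25/9.72 = 0.231, D = 6.61/1.6 = 4.13, F = 12.9/7.89 = 1.63.
Ranked: D > F > A.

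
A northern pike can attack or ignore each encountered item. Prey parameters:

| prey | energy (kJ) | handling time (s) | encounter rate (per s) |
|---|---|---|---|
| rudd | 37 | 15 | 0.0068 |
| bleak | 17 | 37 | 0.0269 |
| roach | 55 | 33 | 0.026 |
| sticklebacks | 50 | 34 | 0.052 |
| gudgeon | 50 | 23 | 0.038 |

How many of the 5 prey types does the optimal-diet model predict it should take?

E/h in descending order: rudd 2.47, gudgeon 2.17, roach 1.67, sticklebacks 1.47, bleak 0.459 kJ/s. The optimal diet is the largest prefix of this list for which every included type satisfies E_i/h_i > R on the types above it.
Rate on top 1: 0.2283. gudgeon: 2.17 > 0.2283 → include.
Rate on top 2: 1.089. roach: 1.67 > 1.089 → include.
Rate on top 3: 1.264. sticklebacks: 1.47 > 1.264 → include.
Rate on top 4: 1.343. bleak: 0.459 < 1.343 → exclude; stop.
Optimal diet: rudd, gudgeon, roach, sticklebacks — 4 of 5 types.

4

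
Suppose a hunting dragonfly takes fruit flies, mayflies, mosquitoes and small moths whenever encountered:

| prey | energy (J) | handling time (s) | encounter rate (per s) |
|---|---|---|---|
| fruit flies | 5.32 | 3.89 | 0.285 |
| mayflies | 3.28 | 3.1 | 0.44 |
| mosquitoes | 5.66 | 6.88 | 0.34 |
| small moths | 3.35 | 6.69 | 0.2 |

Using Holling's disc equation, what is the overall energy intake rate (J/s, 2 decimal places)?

0.78 J/s

R = (0.285×5.32 + 0.44×3.28 + 0.34×5.66 + 0.2×3.35) / (1 + 0.285×3.89 + 0.44×3.1 + 0.34×6.88 + 0.2×6.69) = 5.554/7.15 = 0.7768 J/s.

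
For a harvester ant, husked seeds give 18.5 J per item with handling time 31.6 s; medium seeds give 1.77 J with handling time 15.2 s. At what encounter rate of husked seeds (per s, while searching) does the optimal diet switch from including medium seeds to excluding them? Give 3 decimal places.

At the threshold, the rate on husked seeds alone equals the profitability of medium seeds: λ·18.5/(1 + λ·31.6) = 1.77/15.2 = 0.1164.
Rearranging, λ(18.5 − 0.1164×31.6) = 0.1164, so λ = 0.1164/14.82 = 0.007857 per s.

0.008 per s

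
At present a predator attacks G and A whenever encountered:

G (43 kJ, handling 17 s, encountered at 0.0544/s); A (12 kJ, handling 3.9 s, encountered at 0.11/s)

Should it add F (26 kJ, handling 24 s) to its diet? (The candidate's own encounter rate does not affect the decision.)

Current rate: (0.0544×43 + 0.11×12)/(1 + 0.0544×17 + 0.11×3.9) = 1.555 kJ/s.
Profitability of F: 26/24 = 1.083 kJ/s.
1.083 < 1.555, so adding F would lower the average — exclude it.

No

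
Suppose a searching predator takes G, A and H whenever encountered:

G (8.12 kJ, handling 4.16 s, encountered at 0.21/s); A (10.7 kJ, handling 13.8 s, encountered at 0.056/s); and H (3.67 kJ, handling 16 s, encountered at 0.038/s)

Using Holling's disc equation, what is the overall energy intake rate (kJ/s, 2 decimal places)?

R = Σλ_iE_i / (1 + Σλ_ih_i)
Numerator: 0.21×8.12 + 0.056×10.7 + 0.038×3.67 = 2.444
Denominator: 1 + 0.21×4.16 + 0.056×13.8 + 0.038×16 = 3.254
R = 2.444/3.254 = 0.7509 kJ/s

0.75 kJ/s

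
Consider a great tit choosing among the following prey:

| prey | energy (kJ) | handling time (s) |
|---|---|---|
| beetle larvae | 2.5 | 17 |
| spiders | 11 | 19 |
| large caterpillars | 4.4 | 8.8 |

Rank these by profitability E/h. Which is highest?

spiders

Profitability E/h (kJ/s): beetle larvae = 2.5/17 = 0.147, spiders = 11/19 = 0.579, large caterpillars = 4.4/8.8 = 0.5.
Ranked: spiders > large caterpillars > beetle larvae.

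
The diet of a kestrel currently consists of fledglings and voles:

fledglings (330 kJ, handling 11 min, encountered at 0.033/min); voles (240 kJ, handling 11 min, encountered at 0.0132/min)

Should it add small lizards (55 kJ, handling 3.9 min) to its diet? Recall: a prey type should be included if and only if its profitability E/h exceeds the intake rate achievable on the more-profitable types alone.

Yes

On fledglings and voles alone, R = ΣλE/(1+Σλh) = 14.06/1.508 = 9.321 kJ/min.
small lizards: E/h = 55/3.9 = 14.1 kJ/min.
Since 14.1 > R, including small lizards increases the long-run rate.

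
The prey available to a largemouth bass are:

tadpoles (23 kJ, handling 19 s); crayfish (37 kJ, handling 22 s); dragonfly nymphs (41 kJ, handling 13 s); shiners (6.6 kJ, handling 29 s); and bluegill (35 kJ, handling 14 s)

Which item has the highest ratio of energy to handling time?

In descending order of E/h:
dragonfly nymphs: 41/13 = 3.15 kJ/s
bluegill: 35/14 = 2.5 kJ/s
crayfish: 37/22 = 1.68 kJ/s
tadpoles: 23/19 = 1.21 kJ/s
shiners: 6.6/29 = 0.228 kJ/s

dragonfly nymphs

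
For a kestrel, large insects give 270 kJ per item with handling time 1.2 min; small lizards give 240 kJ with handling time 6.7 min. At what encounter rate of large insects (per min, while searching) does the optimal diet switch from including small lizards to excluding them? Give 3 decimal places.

At the threshold, the rate on large insects alone equals the profitability of small lizards: λ·270/(1 + λ·1.2) = 240/6.7 = 35.82.
Rearranging, λ(270 − 35.82×1.2) = 35.82, so λ = 35.82/227 = 0.1578 per min.

0.158 per min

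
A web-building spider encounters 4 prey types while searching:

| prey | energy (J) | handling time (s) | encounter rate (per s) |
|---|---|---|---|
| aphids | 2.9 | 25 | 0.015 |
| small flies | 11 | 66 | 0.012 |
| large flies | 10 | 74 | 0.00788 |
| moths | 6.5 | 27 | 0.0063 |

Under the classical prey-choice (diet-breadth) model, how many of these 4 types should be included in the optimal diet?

4

E/h in descending order: moths 0.241, small flies 0.167, large flies 0.135, aphids 0.116 J/s. The optimal diet is the largest prefix of this list for which every included type satisfies E_i/h_i > R on the types above it.
Rate on top 1: 0.035. small flies: 0.167 > 0.035 → include.
Rate on top 2: 0.08815. large flies: 0.135 > 0.08815 → include.
Rate on top 3: 0.09891. aphids: 0.116 > 0.09891 → include.
Optimal diet: moths, small flies, large flies, aphids — 4 of 4 types.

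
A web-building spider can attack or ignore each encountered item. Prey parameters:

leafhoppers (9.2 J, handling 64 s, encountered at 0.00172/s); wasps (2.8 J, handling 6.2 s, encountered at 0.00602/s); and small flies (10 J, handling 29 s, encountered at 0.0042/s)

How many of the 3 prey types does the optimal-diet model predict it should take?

3

E/h in descending order: wasps 0.452, small flies 0.345, leafhoppers 0.144 J/s. The optimal diet is the largest prefix of this list for which every included type satisfies E_i/h_i > R on the types above it.
Rate on top 1: 0.01625. small flies: 0.345 > 0.01625 → include.
Rate on top 2: 0.05078. leafhoppers: 0.144 > 0.05078 → include.
Optimal diet: wasps, small flies, leafhoppers — 3 of 3 types.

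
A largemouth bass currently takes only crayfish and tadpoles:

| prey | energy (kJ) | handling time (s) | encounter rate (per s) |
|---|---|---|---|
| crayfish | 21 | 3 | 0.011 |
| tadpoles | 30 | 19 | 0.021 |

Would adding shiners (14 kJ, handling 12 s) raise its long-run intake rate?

Current rate: (0.011×21 + 0.021×30)/(1 + 0.011×3 + 0.021×19) = 0.6013 kJ/s.
Profitability of shiners: 14/12 = 1.167 kJ/s.
1.167 > 0.6013, so adding shiners raises the average — include it.

Yes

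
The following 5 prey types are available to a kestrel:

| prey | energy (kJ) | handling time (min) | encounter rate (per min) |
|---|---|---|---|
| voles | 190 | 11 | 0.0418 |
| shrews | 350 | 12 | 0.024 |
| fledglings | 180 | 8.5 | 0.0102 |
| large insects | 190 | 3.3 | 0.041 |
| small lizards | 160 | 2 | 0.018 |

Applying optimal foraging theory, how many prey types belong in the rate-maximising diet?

5

E/h in descending order: small lizards 80, large insects 57.6, shrews 29.2, fledglings 21.2, voles 17.3 kJ/min. The optimal diet is the largest prefix of this list for which every included type satisfies E_i/h_i > R on the types above it.
Rate on top 1: 2.78. large insects: 57.6 > 2.78 → include.
Rate on top 2: 9.11. shrews: 29.2 > 9.11 → include.
Rate on top 3: 13.07. fledglings: 21.2 > 13.07 → include.
Rate on top 4: 13.52. voles: 17.3 > 13.52 → include.
Optimal diet: small lizards, large insects, shrews, fledglings, voles — 5 of 5 types.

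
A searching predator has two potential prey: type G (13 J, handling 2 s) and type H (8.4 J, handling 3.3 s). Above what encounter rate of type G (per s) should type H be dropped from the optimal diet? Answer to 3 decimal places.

The zero-one rule: include type H iff E₂/h₂ > λE₁/(1+λh₁). Equality gives the switch point.
λE₁h₂ = E₂ + λE₂h₁ ⇒ λ = E₂/(E₁h₂ − E₂h₁) = 8.4/(42.9 − 16.8) = 0.3218 per s.

0.322 per s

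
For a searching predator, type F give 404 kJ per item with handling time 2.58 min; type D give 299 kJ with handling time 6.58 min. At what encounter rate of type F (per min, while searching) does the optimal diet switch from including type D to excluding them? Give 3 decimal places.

At the threshold, the rate on type F alone equals the profitability of type D: λ·404/(1 + λ·2.58) = 299/6.58 = 45.44.
Rearranging, λ(404 − 45.44×2.58) = 45.44, so λ = 45.44/286.8 = 0.1585 per min.

0.158 per min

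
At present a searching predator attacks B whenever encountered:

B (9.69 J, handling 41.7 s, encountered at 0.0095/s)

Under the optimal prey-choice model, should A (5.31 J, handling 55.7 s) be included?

Yes

On B alone, R = ΣλE/(1+Σλh) = 0.09205/1.396 = 0.06593 J/s.
Profitability of A: 5.31/55.7 = 0.09533 J/s.
0.09533 > 0.06593, so adding A raises the average — include it.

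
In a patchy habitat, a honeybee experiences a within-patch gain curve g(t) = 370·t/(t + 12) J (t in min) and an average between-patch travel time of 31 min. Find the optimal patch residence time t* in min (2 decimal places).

19.29 min

Optimal t* satisfies g'(t*) = g(t*)/(T + t*).
g'(t) = 370·12/(t + 12)². Setting 370·12/(t+12)² = 370t/[(t+12)(31+t)] gives 12(31+t) = t(t+12), so t² = 12×31 = 372.
t* = √372 = 19.29 min.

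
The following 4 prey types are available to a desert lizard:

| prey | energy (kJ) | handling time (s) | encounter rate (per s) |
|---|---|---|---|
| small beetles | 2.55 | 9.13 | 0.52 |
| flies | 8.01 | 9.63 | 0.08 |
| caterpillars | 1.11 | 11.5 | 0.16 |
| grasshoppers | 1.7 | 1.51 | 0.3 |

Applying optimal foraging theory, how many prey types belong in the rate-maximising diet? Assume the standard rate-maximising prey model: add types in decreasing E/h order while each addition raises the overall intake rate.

Profitabilities (E/h, kJ/s): grasshoppers 1.13, flies 0.832, small beetles 0.279, caterpillars 0.0965. Add prey in this order while the next type's profitability exceeds the intake rate on those already taken.
Rate on top 1: 0.351. flies: 0.832 > 0.351 → include.
Rate on top 2: 0.5176. small beetles: 0.279 < 0.5176 → exclude; stop.
Optimal diet: grasshoppers, flies — 2 of 4 types.

2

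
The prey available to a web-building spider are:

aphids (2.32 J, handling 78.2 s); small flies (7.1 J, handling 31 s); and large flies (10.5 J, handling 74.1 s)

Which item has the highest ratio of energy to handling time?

small flies

Profitability E/h (J/s): aphids = 2.32/78.2 = 0.0297, small flies = 7.1/31 = 0.229, large flies = 10.5/74.1 = 0.142.
Ranked: small flies > large flies > aphids.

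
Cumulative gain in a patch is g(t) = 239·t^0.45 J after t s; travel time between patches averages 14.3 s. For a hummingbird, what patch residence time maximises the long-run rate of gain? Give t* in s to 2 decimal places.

Maximise g(t)/(T+t): set derivative to zero → g'(t)(T+t) = g(t).
g'(t) = 0.45·239·t^-0.55. Setting 0.45·239·t^-0.55 = 239·t^0.45/(14.3+t) gives 0.45(14.3+t) = t, so 0.55·t = 0.45×14.3.
t* = 0.45×14.3/0.55 = 11.7 s.

11.70 s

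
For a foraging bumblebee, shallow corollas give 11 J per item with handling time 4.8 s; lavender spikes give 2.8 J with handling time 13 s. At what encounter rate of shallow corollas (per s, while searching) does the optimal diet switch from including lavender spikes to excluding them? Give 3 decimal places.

0.022 per s

The zero-one rule: include lavender spikes iff E₂/h₂ > λE₁/(1+λh₁). Equality gives the switch point.
λE₁h₂ = E₂ + λE₂h₁ ⇒ λ = E₂/(E₁h₂ − E₂h₁) = 2.8/(143 − 13.44) = 0.02161 per s.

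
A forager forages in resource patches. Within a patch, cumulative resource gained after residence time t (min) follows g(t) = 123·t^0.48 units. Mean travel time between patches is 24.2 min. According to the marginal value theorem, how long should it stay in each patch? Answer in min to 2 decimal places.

22.34 min

By the marginal value theorem, leave when the instantaneous gain rate g'(t) equals the habitat-wide average g(t)/(T + t).
g'(t) = 0.48·123·t^-0.52. Setting 0.48·123·t^-0.52 = 123·t^0.48/(24.2+t) gives 0.48(24.2+t) = t, so 0.52·t = 0.48×24.2.
t* = 0.48×24.2/0.52 = 22.34 min.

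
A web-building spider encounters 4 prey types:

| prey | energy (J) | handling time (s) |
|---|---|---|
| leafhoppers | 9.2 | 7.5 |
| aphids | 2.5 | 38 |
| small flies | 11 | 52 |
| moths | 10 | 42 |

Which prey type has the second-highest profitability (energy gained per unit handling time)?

moths

Profitability E/h (J/s): leafhoppers = 9.2/7.5 = 1.23, aphids = 2.5/38 = 0.0658, small flies = 11/52 = 0.212, moths = 10/42 = 0.238.
Ranked: leafhoppers > moths > small flies > aphids.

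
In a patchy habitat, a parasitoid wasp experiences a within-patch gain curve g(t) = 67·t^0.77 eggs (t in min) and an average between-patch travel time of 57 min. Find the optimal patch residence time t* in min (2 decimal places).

By the marginal value theorem, leave when the instantaneous gain rate g'(t) equals the habitat-wide average g(t)/(T + t).
g'(t) = 0.77·67·t^-0.23. Setting 0.77·67·t^-0.23 = 67·t^0.77/(57+t) gives 0.77(57+t) = t, so 0.23·t = 0.77×57.
t* = 0.77×57/0.23 = 190.8 min.

190.83 min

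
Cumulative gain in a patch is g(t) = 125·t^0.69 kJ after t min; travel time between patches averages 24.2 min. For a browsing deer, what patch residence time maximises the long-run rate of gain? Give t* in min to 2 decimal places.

By the marginal value theorem, leave when the instantaneous gain rate g'(t) equals the habitat-wide average g(t)/(T + t).
g'(t) = 0.69·125·t^-0.31. Setting 0.69·125·t^-0.31 = 125·t^0.69/(24.2+t) gives 0.69(24.2+t) = t, so 0.31·t = 0.69×24.2.
t* = 0.69×24.2/0.31 = 53.86 min.

53.86 min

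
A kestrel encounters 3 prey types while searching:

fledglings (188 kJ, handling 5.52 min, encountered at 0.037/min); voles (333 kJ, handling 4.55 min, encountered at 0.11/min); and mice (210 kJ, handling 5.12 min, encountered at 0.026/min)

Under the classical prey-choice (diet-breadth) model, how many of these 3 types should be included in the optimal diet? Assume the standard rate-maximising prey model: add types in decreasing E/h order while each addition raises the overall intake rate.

Profitabilities (E/h, kJ/min): voles 73.2, mice 41, fledglings 34.1. Add prey in this order while the next type's profitability exceeds the intake rate on those already taken.
Rate on top 1: 24.41. mice: 41 > 24.41 → include.
Rate on top 2: 25.76. fledglings: 34.1 > 25.76 → include.
Optimal diet: voles, mice, fledglings — 3 of 3 types.

3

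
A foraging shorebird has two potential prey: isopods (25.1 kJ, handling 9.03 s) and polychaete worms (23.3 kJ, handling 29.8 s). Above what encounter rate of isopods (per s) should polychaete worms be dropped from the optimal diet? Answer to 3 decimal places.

0.043 per s

Drop polychaete worms once their profitability E₂/h₂ falls below the rate achievable on isopods alone: E₂/h₂ = λE₁/(1 + λh₁).
Solve for λ: λE₁h₂ = E₂(1 + λh₁) → λ(E₁h₂ − E₂h₁) = E₂ → λ = E₂/(E₁h₂ − E₂h₁).
λ = 23.3/(25.1×29.8 − 23.3×9.03) = 23.3/537.6 = 0.04334 per s.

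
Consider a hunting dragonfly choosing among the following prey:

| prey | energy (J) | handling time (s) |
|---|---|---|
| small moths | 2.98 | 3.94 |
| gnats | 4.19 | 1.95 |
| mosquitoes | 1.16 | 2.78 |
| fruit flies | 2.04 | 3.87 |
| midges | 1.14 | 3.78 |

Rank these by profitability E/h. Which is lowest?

In descending order of E/h:
gnats: 4.19/1.95 = 2.15 J/s
small moths: 2.98/3.94 = 0.756 J/s
fruit flies: 2.04/3.87 = 0.527 J/s
mosquitoes: 1.16/2.78 = 0.417 J/s
midges: 1.14/3.78 = 0.302 J/s

midges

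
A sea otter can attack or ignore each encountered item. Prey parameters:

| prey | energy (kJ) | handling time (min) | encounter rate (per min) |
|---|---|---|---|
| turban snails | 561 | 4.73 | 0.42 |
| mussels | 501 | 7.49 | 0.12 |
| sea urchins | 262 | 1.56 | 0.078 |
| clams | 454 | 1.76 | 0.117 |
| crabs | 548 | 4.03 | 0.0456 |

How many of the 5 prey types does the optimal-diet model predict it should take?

4

E/h in descending order: clams 258, sea urchins 168, crabs 136, turban snails 119, mussels 66.9 kJ/min. The optimal diet is the largest prefix of this list for which every included type satisfies E_i/h_i > R on the types above it.
Rate on top 1: 44.05. sea urchins: 168 > 44.05 → include.
Rate on top 2: 55.4. crabs: 136 > 55.4 → include.
Rate on top 3: 65.2. turban snails: 119 > 65.2 → include.
Rate on top 4: 95.53. mussels: 66.9 < 95.53 → exclude; stop.
Optimal diet: clams, sea urchins, crabs, turban snails — 4 of 5 types.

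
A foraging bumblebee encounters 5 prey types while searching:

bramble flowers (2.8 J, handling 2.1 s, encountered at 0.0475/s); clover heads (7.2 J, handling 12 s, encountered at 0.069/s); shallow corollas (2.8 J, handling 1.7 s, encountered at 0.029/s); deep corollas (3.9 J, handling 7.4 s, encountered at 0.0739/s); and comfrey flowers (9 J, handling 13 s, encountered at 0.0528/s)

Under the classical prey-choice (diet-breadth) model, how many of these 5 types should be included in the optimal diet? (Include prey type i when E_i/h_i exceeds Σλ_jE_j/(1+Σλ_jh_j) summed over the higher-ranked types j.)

5

Rank by E/h (J/s): shallow corollas 1.65, bramble flowers 1.33, comfrey flowers 0.692, clover heads 0.6, deep corollas 0.527. Include each in turn until the next type's E/h falls below the running intake rate.
Rate on top 1: 0.07738. bramble flowers: 1.33 > 0.07738 → include.
Rate on top 2: 0.1864. comfrey flowers: 0.692 > 0.1864 → include.
Rate on top 3: 0.3756. clover heads: 0.6 > 0.3756 → include.
Rate on top 4: 0.4454. deep corollas: 0.527 > 0.4454 → include.
Optimal diet: shallow corollas, bramble flowers, comfrey flowers, clover heads, deep corollas — 5 of 5 types.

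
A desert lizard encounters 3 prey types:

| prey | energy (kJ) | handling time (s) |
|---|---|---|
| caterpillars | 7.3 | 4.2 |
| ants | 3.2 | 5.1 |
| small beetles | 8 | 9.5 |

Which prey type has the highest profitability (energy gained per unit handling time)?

Profitability E/h (kJ/s): caterpillars = 7.3/4.2 = 1.74, ants = 3.2/5.1 = 0.627, small beetles = 8/9.5 = 0.842.
Ranked: caterpillars > small beetles > ants.

caterpillars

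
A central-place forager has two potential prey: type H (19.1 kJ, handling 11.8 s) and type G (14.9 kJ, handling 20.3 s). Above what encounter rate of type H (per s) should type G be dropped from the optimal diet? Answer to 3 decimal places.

0.070 per s

The zero-one rule: include type G iff E₂/h₂ > λE₁/(1+λh₁). Equality gives the switch point.
λE₁h₂ = E₂ + λE₂h₁ ⇒ λ = E₂/(E₁h₂ − E₂h₁) = 14.9/(387.7 − 175.8) = 0.07031 per s.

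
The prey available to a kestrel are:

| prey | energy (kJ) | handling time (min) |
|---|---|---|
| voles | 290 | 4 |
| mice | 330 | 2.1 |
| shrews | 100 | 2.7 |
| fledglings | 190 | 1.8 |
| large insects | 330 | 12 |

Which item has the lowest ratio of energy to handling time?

large insects

Profitability E/h (kJ/min): voles = 290/4 = 72.5, mice = 330/2.1 = 157, shrews = 100/2.7 = 37, fledglings = 190/1.8 = 106, large insects = 330/12 = 27.5.
Ranked: mice > fledglings > voles > shrews > large insects.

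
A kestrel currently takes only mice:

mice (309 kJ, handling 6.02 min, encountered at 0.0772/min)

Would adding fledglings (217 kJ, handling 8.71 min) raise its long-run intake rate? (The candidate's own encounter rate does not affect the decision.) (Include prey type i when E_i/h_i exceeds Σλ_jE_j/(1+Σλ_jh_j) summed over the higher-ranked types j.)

Yes

Current rate: (0.0772×309)/(1 + 0.0772×6.02) = 16.29 kJ/min.
fledglings: E/h = 217/8.71 = 24.91 kJ/min.
24.91 > 16.29, so adding fledglings raises the average — include it.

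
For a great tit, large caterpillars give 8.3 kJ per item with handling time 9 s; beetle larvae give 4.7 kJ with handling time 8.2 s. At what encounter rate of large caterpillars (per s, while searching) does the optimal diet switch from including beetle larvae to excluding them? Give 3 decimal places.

The zero-one rule: include beetle larvae iff E₂/h₂ > λE₁/(1+λh₁). Equality gives the switch point.
λE₁h₂ = E₂ + λE₂h₁ ⇒ λ = E₂/(E₁h₂ − E₂h₁) = 4.7/(68.06 − 42.3) = 0.1825 per s.

0.182 per s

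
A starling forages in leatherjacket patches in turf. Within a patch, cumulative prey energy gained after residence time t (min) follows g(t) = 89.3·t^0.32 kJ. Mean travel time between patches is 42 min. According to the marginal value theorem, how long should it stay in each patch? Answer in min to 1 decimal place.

Maximise g(t)/(T+t): set derivative to zero → g'(t)(T+t) = g(t).
g'(t) = 0.32·89.3·t^-0.68. Setting 0.32·89.3·t^-0.68 = 89.3·t^0.32/(42+t) gives 0.32(42+t) = t, so 0.68·t = 0.32×42.
t* = 0.32×42/0.68 = 19.76 min.

19.8 min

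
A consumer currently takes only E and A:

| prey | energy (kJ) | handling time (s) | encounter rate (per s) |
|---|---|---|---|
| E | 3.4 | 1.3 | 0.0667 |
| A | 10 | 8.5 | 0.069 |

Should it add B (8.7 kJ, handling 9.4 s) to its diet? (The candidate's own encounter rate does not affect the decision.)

Yes

Current rate: (0.0667×3.4 + 0.069×10)/(1 + 0.0667×1.3 + 0.069×8.5) = 0.5479 kJ/s.
B: E/h = 8.7/9.4 = 0.9255 kJ/s.
Since 0.9255 > R, including B increases the long-run rate.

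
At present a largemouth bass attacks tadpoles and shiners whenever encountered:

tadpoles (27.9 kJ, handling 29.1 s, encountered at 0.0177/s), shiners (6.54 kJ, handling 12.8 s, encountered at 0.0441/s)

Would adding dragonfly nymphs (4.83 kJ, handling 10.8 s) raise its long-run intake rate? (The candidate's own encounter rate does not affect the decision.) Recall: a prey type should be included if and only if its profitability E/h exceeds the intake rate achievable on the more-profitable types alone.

On tadpoles and shiners alone, R = ΣλE/(1+Σλh) = 0.7822/2.08 = 0.3762 kJ/s.
Profitability of dragonfly nymphs: 4.83/10.8 = 0.4472 kJ/s.
0.4472 > 0.3762, so adding dragonfly nymphs raises the average — include it.

Yes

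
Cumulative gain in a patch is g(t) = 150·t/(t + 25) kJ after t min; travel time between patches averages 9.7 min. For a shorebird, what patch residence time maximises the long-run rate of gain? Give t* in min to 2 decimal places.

Optimal t* satisfies g'(t*) = g(t*)/(T + t*).
g'(t) = 150·25/(t + 25)². Setting 150·25/(t+25)² = 150t/[(t+25)(9.7+t)] gives 25(9.7+t) = t(t+25), so t² = 25×9.7 = 242.5.
t* = √242.5 = 15.57 min.

15.57 min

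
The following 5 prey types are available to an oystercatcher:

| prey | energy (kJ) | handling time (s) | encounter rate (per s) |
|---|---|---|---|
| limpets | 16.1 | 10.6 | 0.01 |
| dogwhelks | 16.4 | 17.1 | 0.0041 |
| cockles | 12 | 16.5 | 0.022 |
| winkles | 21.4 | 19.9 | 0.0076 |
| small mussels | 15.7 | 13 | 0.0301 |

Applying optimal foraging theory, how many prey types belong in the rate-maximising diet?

E/h in descending order: limpets 1.52, small mussels 1.21, winkles 1.08, dogwhelks 0.959, cockles 0.727 kJ/s. The optimal diet is the largest prefix of this list for which every included type satisfies E_i/h_i > R on the types above it.
Rate on top 1: 0.1456. small mussels: 1.21 > 0.1456 → include.
Rate on top 2: 0.4231. winkles: 1.08 > 0.4231 → include.
Rate on top 3: 0.483. dogwhelks: 0.959 > 0.483 → include.
Rate on top 4: 0.5024. cockles: 0.727 > 0.5024 → include.
Optimal diet: limpets, small mussels, winkles, dogwhelks, cockles — 5 of 5 types.

5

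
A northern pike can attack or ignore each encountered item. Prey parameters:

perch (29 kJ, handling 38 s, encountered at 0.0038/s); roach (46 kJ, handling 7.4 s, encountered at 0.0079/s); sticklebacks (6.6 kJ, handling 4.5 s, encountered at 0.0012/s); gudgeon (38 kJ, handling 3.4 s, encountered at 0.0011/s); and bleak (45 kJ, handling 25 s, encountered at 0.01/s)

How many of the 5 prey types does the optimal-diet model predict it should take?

5

E/h in descending order: gudgeon 11.2, roach 6.22, bleak 1.8, sticklebacks 1.47, perch 0.763 kJ/s. The optimal diet is the largest prefix of this list for which every included type satisfies E_i/h_i > R on the types above it.
Rate on top 1: 0.04164. roach: 6.22 > 0.04164 → include.
Rate on top 2: 0.3815. bleak: 1.8 > 0.3815 → include.
Rate on top 3: 0.6517. sticklebacks: 1.47 > 0.6517 → include.
Rate on top 4: 0.6551. perch: 0.763 > 0.6551 → include.
Optimal diet: gudgeon, roach, bleak, sticklebacks, perch — 5 of 5 types.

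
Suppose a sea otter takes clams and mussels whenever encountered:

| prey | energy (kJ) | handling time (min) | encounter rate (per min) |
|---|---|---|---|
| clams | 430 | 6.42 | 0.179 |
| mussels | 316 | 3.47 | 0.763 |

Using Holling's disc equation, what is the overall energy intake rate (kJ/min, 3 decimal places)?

R = (0.179×430 + 0.763×316) / (1 + 0.179×6.42 + 0.763×3.47) = 318.1/4.797 = 66.31 kJ/min.

66.311 kJ/min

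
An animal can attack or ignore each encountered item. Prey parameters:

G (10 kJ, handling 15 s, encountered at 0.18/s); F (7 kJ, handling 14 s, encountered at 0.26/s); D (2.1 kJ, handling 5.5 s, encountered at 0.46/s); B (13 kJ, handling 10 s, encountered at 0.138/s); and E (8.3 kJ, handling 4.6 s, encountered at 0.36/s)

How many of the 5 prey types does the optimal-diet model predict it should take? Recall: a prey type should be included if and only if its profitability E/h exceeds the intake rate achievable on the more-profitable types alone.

Profitabilities (E/h, kJ/s): E 1.8, B 1.3, G 0.667, F 0.5, D 0.382. Add prey in this order while the next type's profitability exceeds the intake rate on those already taken.
Rate on top 1: 1.125. B: 1.3 > 1.125 → include.
Rate on top 2: 1.185. G: 0.667 < 1.185 → exclude; stop.
Optimal diet: E, B — 2 of 5 types.

2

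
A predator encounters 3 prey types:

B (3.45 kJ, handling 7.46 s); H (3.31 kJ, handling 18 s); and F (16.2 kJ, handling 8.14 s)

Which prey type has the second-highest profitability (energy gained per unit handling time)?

B

In descending order of E/h:
F: 16.2/8.14 = 1.99 kJ/s
B: 3.45/7.46 = 0.462 kJ/s
H: 3.31/18 = 0.184 kJ/s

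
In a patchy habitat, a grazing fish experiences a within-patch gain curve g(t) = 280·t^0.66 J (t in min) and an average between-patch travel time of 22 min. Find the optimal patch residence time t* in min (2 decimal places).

42.71 min

By the marginal value theorem, leave when the instantaneous gain rate g'(t) equals the habitat-wide average g(t)/(T + t).
g'(t) = 0.66·280·t^-0.34. Setting 0.66·280·t^-0.34 = 280·t^0.66/(22+t) gives 0.66(22+t) = t, so 0.34·t = 0.66×22.
t* = 0.66×22/0.34 = 42.71 min.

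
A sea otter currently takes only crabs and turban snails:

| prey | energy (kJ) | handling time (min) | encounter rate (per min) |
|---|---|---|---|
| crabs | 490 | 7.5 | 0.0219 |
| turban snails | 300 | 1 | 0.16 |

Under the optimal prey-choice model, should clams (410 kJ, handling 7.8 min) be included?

Current rate: (0.0219×490 + 0.16×300)/(1 + 0.0219×7.5 + 0.16×1) = 44.35 kJ/min.
Profitability of clams: 410/7.8 = 52.56 kJ/min.
52.56 > 44.35, so adding clams raises the average — include it.

Yes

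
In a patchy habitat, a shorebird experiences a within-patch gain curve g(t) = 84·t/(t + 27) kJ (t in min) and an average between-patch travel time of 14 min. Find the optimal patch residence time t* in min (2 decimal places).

Maximise g(t)/(T+t): set derivative to zero → g'(t)(T+t) = g(t).
g'(t) = 84·27/(t + 27)². Setting 84·27/(t+27)² = 84t/[(t+27)(14+t)] gives 27(14+t) = t(t+27), so t² = 27×14 = 378.
t* = √378 = 19.44 min.

19.44 min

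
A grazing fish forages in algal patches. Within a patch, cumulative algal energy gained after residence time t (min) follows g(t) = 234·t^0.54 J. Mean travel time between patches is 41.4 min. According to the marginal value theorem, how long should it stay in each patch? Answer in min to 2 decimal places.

48.60 min

By the marginal value theorem, leave when the instantaneous gain rate g'(t) equals the habitat-wide average g(t)/(T + t).
g'(t) = 0.54·234·t^-0.46. Setting 0.54·234·t^-0.46 = 234·t^0.54/(41.4+t) gives 0.54(41.4+t) = t, so 0.46·t = 0.54×41.4.
t* = 0.54×41.4/0.46 = 48.6 min.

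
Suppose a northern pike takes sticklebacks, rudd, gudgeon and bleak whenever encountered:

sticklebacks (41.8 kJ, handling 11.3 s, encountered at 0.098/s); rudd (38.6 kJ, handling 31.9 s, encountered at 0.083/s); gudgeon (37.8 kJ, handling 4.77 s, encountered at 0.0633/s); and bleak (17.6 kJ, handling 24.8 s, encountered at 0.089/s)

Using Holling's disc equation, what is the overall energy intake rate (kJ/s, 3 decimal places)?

R = Σλ_iE_i / (1 + Σλ_ih_i)
Numerator: 0.098×41.8 + 0.083×38.6 + 0.0633×37.8 + 0.089×17.6 = 11.26
Denominator: 1 + 0.098×11.3 + 0.083×31.9 + 0.0633×4.77 + 0.089×24.8 = 7.264
R = 11.26/7.264 = 1.55 kJ/s

1.550 kJ/s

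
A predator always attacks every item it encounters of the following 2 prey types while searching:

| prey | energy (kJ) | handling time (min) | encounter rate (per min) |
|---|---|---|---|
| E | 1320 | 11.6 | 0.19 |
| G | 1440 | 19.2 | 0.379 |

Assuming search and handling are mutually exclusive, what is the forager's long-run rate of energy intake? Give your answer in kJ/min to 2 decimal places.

76.00 kJ/min

Energy encountered per unit search time: 0.19×1320 + 0.379×1440 = 796.6 kJ/min.
Handling time per unit search time: 0.19×11.6 + 0.379×19.2 = 9.481.
Rate = 796.6/(1 + 9.481) = 76 kJ/min.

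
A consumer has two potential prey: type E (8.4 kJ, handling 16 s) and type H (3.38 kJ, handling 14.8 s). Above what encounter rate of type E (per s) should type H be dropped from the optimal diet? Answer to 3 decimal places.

0.048 per s

Drop type H once their profitability E₂/h₂ falls below the rate achievable on type E alone: E₂/h₂ = λE₁/(1 + λh₁).
Solve for λ: λE₁h₂ = E₂(1 + λh₁) → λ(E₁h₂ − E₂h₁) = E₂ → λ = E₂/(E₁h₂ − E₂h₁).
λ = 3.38/(8.4×14.8 − 3.38×16) = 3.38/70.24 = 0.04812 per s.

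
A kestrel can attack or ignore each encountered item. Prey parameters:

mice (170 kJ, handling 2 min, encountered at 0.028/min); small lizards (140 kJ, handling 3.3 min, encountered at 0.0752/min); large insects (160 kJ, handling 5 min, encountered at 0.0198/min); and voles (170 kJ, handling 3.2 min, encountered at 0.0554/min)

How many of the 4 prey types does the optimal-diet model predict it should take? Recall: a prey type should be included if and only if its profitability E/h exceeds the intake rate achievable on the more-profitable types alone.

Rank by E/h (kJ/min): mice 85, voles 53.1, small lizards 42.4, large insects 32. Include each in turn until the next type's E/h falls below the running intake rate.
Rate on top 1: 4.508. voles: 53.1 > 4.508 → include.
Rate on top 2: 11.5. small lizards: 42.4 > 11.5 → include.
Rate on top 3: 16.68. large insects: 32 > 16.68 → include.
Optimal diet: mice, voles, small lizards, large insects — 4 of 4 types.

4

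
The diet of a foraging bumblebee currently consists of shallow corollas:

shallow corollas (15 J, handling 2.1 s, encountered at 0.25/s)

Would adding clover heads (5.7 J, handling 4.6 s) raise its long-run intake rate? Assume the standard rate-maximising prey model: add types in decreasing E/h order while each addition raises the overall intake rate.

No

On shallow corollas alone, R = ΣλE/(1+Σλh) = 3.75/1.525 = 2.459 J/s.
clover heads: E/h = 5.7/4.6 = 1.239 J/s.
1.239 < 2.459, so adding clover heads would lower the average — exclude it.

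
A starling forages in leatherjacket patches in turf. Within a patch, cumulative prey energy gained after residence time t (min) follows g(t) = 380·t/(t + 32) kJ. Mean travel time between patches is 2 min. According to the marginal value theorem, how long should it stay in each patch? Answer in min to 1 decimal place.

8.0 min

Optimal t* satisfies g'(t*) = g(t*)/(T + t*).
g'(t) = 380·32/(t + 32)². Setting 380·32/(t+32)² = 380t/[(t+32)(2+t)] gives 32(2+t) = t(t+32), so t² = 32×2 = 64.
t* = √64 = 8 min.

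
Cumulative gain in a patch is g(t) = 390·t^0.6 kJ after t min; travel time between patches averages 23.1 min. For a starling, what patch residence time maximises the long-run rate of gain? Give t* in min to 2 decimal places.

34.65 min

Maximise g(t)/(T+t): set derivative to zero → g'(t)(T+t) = g(t).
g'(t) = 0.6·390·t^-0.4. Setting 0.6·390·t^-0.4 = 390·t^0.6/(23.1+t) gives 0.6(23.1+t) = t, so 0.40·t = 0.6×23.1.
t* = 0.6×23.1/0.40 = 34.65 min.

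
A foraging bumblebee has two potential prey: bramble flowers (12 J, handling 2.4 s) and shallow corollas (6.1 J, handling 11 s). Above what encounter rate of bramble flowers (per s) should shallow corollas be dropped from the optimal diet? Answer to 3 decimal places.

Drop shallow corollas once their profitability E₂/h₂ falls below the rate achievable on bramble flowers alone: E₂/h₂ = λE₁/(1 + λh₁).
Solve for λ: λE₁h₂ = E₂(1 + λh₁) → λ(E₁h₂ − E₂h₁) = E₂ → λ = E₂/(E₁h₂ − E₂h₁).
λ = 6.1/(12×11 − 6.1×2.4) = 6.1/117.4 = 0.05198 per s.

0.052 per s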